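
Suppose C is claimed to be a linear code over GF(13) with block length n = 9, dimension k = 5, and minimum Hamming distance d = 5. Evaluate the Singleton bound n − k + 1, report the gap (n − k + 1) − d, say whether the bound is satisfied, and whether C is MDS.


Singleton RHS = n − k + 1 = 5, slack = 0, bound satisfied, MDS.

Singleton bound: d ≤ n − k + 1.
Here n = 9, k = 5, so n − k + 1 = 5.
Given d = 5, check d ≤ 5: YES.
Slack = (n − k + 1) − d = 0.
The code is MDS (slack = 0).
Description: the claimed parameters are [9, 5, 5]_13; such a code would be MDS (meets Singleton bound).


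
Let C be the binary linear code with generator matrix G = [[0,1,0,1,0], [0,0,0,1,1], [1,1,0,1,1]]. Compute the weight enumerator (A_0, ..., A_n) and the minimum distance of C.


Weight distribution: A_0 = 1, A_2 = 6, A_4 = 1. Minimum distance d = 2.

Enumerate all 2^3 = 8 messages m ∈ F_2^3.
For each, compute codeword c = mG in F_2^5, then tally its weight.
  m = 000 → c = 00000, weight = 0.
  m = 100 → c = 01010, weight = 2.
  m = 010 → c = 00011, weight = 2.
  m = 110 → c = 01001, weight = 2.
  m = 001 → c = 11011, weight = 4.
  m = 101 → c = 10001, weight = 2.
  m = 011 → c = 11000, weight = 2.
  m = 111 → c = 10010, weight = 2.
Tally weights:
  weight 0: 1 codewords.
  weight 2: 6 codewords.
  weight 4: 1 codewords.
Minimum distance d = smallest w > 0 with A_w > 0 = 2.
Sanity: Σ A_w = 8 = 2^3 = 8 ✓.


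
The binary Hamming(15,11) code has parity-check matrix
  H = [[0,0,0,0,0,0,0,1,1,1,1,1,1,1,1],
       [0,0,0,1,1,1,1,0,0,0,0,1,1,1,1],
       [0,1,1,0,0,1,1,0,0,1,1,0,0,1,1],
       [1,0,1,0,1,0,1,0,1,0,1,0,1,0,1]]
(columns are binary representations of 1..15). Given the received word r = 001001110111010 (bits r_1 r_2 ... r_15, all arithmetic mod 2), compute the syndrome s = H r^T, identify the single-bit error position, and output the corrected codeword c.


s = (1, 0, 0, 1)^T, error position = 9, corrected codeword c = 001001111111010

Compute s = H r^T mod 2 one row at a time:
  s_1 = 1 + 0 + 1 + 1 + 1 + 0 + 1 + 0 = 5 ≡ 1 (mod 2).
  s_2 = 0 + 0 + 1 + 1 + 1 + 0 + 1 + 0 = 4 ≡ 0 (mod 2).
  s_3 = 0 + 1 + 1 + 1 + 1 + 1 + 1 + 0 = 6 ≡ 0 (mod 2).
  s_4 = 0 + 1 + 0 + 1 + 0 + 1 + 0 + 0 = 3 ≡ 1 (mod 2).
s = (1, 0, 0, 1)^T — this equals column 9 of H (binary 1001), so error is at position 9.
Correct: flip bit 9 of r = 001001110111010 to get c = 001001111111010.


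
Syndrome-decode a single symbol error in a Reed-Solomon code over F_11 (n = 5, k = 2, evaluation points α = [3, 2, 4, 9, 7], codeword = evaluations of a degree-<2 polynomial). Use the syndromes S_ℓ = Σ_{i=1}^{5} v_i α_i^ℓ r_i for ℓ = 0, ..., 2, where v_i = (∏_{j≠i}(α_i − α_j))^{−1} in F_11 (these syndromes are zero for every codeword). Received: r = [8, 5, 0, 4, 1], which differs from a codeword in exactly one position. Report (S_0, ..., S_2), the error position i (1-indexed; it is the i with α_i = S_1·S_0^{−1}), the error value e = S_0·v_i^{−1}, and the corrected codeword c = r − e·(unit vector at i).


S = (3, 10, 4), error at position 5, error magnitude e = 3, c = [8, 5, 0, 4, 9].

Step 1: column multipliers v_i = (∏_{j≠i}(α_i − α_j))^{−1} mod 11.
  i = 1 (α = 3): (3−2)(3−4)(3−9)(3−7) = 1·(−1)·(−6)·(−4) = −24 ≡ 9, so v_1 = 9^{−1} = 5 (mod 11).
  i = 2 (α = 2): (2−3)(2−4)(2−9)(2−7) = (−1)·(−2)·(−7)·(−5) = 70 ≡ 4, so v_2 = 4^{−1} = 3 (mod 11).
  i = 3 (α = 4): (4−3)(4−2)(4−9)(4−7) = 1·2·(−5)·(−3) = 30 ≡ 8, so v_3 = 8^{−1} = 7 (mod 11).
  i = 4 (α = 9): (9−3)(9−2)(9−4)(9−7) = 6·7·5·2 = 420 ≡ 2, so v_4 = 2^{−1} = 6 (mod 11).
  i = 5 (α = 7): (7−3)(7−2)(7−4)(7−9) = 4·5·3·(−2) = −120 ≡ 1, so v_5 = 1^{−1} = 1 (mod 11).
  v = [5, 3, 7, 6, 1].
Step 2: syndromes of r = [8, 5, 0, 4, 1] (all sums mod 11).
  S_0 = Σ v_i r_i = 5·8 + 3·5 + 7·0 + 6·4 + 1·1 = 80 ≡ 3.
  S_1 = Σ v_i α_i r_i = 5·3·8 + 3·2·5 + 7·4·0 + 6·9·4 + 1·7·1 = 373 ≡ 10.
  α_i^2 mod 11 = [9, 4, 5, 4, 5].
  S_2 = Σ v_i α_i^2 r_i = 5·9·8 + 3·4·5 + 7·5·0 + 6·4·4 + 1·5·1 = 521 ≡ 4.
  S = (3, 10, 4) ≠ 0, so r is not a codeword (an error is present).
Step 3: locate the error. For a single error e at position i, S_ℓ = v_i·e·α_i^ℓ, so α_err = S_1/S_0.
  S_0^{−1} = 3^{−1} = 4 (mod 11), so α_err = 10·4 = 40 ≡ 7 = α_5. Error position i = 5.
  Consistency check: S_2/S_1 = 4·10 = 40 ≡ 7 = α_err ✓ (single-error assumption holds).
Step 4: error magnitude e = S_0/v_5 = S_0·∏_{j≠5}(α_5 − α_j) = 3·1 = 3 ≡ 3 (mod 11).
Step 5: correct position 5: c_5 = r_5 − e = 1 − 3 ≡ 9 (mod 11). Hence c = [8, 5, 0, 4, 9].
  Check: interpolating c through the α_i gives m(x) = 10 + 3·x (degree < 2) with m(α_i) = c_i for every i, so c is indeed a codeword.


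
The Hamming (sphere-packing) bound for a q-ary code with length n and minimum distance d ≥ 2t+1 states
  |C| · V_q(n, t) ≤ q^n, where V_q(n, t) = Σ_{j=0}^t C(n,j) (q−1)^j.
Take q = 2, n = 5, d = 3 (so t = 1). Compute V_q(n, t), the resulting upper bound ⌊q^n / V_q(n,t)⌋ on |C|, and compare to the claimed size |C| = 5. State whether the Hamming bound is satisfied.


V_q(n, t) = 6, q^n = 32, Hamming bound = 5, |C| = 5 ≤ bound (satisfied).

Step 1: Compute V_q(n, t) = Σ_{j=0}^1 C(n, j) (q−1)^j.
  j = 0: C(5,0)·(1)^0 = 1·1 = 1.
  j = 1: C(5,1)·(1)^1 = 5·1 = 5.
  V_q(n, t) = 1 + 5 = 6.
Step 2: q^n = 2^5 = 32.
Step 3: Hamming bound ⌊q^n / V_q(n,t)⌋ = ⌊32/6⌋ = 5.
Step 4: Compare |C| = 5 to 5: satisfied.
The claimed |C| lies at the Hamming bound (tight).


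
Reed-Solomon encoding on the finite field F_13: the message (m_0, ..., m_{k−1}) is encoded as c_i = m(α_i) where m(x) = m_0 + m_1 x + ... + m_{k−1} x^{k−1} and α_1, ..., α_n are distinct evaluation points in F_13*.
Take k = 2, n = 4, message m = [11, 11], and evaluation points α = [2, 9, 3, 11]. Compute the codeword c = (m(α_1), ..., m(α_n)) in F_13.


c = [7, 6, 5, 2]

Message polynomial: m(x) = 11 + 11·x (mod 13).
For each evaluation point α_i, compute m(α_i) mod 13:
  α_1 = 2: Horner steps 11 → 7, so m(2) = 7.
  α_2 = 9: Horner steps 11 → 6, so m(9) = 6.
  α_3 = 3: Horner steps 11 → 5, so m(3) = 5.
  α_4 = 11: Horner steps 11 → 2, so m(11) = 2.
Codeword c = [7, 6, 5, 2] ∈ F_13^4.


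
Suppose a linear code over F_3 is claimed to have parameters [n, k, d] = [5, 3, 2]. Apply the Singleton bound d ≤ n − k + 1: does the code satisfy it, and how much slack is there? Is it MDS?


Singleton RHS = n − k + 1 = 3, slack = 1, bound satisfied, not MDS.

Singleton bound: d ≤ n − k + 1.
Here n = 5, k = 3, so n − k + 1 = 3.
Given d = 2, check d ≤ 3: YES.
Slack = (n − k + 1) − d = 1.
The code is NOT MDS (slack = 1 > 0).
Description: the claimed parameters are [5, 3, 2]_3; such a code would be non-MDS.


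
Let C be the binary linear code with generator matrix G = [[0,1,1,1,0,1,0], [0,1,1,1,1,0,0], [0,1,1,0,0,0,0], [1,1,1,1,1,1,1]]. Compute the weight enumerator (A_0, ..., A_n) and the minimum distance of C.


Weight distribution: A_0 = 1, A_2 = 4, A_3 = 3, A_4 = 3, A_5 = 4, A_7 = 1. Minimum distance d = 2.

Enumerate all 2^4 = 16 messages m ∈ F_2^4.
For each, compute codeword c = mG in F_2^7, then tally its weight.
  m = 0000 → c = 0000000, weight = 0.
  m = 1000 → c = 0111010, weight = 4.
  m = 0100 → c = 0111100, weight = 4.
  m = 1100 → c = 0000110, weight = 2.
  m = 0010 → c = 0110000, weight = 2.
  m = 1010 → c = 0001010, weight = 2.
  m = 0110 → c = 0001100, weight = 2.
  m = 1110 → c = 0110110, weight = 4.
  m = 0001 → c = 1111111, weight = 7.
  m = 1001 → c = 1000101, weight = 3.
  m = 0101 → c = 1000011, weight = 3.
  m = 1101 → c = 1111001, weight = 5.
  m = 0011 → c = 1001111, weight = 5.
  m = 1011 → c = 1110101, weight = 5.
  m = 0111 → c = 1110011, weight = 5.
  m = 1111 → c = 1001001, weight = 3.
Tally weights:
  weight 0: 1 codewords.
  weight 2: 4 codewords.
  weight 3: 3 codewords.
  weight 4: 3 codewords.
  weight 5: 4 codewords.
  weight 7: 1 codewords.
Minimum distance d = smallest w > 0 with A_w > 0 = 2.
Sanity: Σ A_w = 16 = 2^4 = 16 ✓.


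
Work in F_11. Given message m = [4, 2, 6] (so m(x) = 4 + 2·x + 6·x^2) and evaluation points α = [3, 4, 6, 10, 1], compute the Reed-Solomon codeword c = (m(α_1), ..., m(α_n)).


c = [9, 9, 1, 8, 1]

Message polynomial: m(x) = 4 + 2·x + 6·x^2 (mod 11).
For each evaluation point α_i, compute m(α_i) mod 11:
  α_1 = 3: Horner steps 6 → 9 → 9, so m(3) = 9.
  α_2 = 4: Horner steps 6 → 4 → 9, so m(4) = 9.
  α_3 = 6: Horner steps 6 → 5 → 1, so m(6) = 1.
  α_4 = 10: Horner steps 6 → 7 → 8, so m(10) = 8.
  α_5 = 1: Horner steps 6 → 8 → 1, so m(1) = 1.
Codeword c = [9, 9, 1, 8, 1] ∈ F_11^5.


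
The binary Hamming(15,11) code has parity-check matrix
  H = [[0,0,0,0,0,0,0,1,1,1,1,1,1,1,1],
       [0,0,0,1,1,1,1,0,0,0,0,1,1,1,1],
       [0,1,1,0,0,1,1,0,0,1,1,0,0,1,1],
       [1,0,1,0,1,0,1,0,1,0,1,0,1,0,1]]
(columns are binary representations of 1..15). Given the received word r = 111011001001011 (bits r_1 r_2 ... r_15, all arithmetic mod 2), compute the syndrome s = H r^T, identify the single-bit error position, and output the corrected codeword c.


s = (0, 1, 1, 1)^T, error position = 7, corrected codeword c = 111011101001011

Compute s = H r^T mod 2 one row at a time:
  s_1 = 0 + 1 + 0 + 0 + 1 + 0 + 1 + 1 = 4 ≡ 0 (mod 2).
  s_2 = 0 + 1 + 1 + 0 + 1 + 0 + 1 + 1 = 5 ≡ 1 (mod 2).
  s_3 = 1 + 1 + 1 + 0 + 0 + 0 + 1 + 1 = 5 ≡ 1 (mod 2).
  s_4 = 1 + 1 + 1 + 0 + 1 + 0 + 0 + 1 = 5 ≡ 1 (mod 2).
s = (0, 1, 1, 1)^T — this equals column 7 of H (binary 0111), so error is at position 7.
Correct: flip bit 7 of r = 111011001001011 to get c = 111011101001011.


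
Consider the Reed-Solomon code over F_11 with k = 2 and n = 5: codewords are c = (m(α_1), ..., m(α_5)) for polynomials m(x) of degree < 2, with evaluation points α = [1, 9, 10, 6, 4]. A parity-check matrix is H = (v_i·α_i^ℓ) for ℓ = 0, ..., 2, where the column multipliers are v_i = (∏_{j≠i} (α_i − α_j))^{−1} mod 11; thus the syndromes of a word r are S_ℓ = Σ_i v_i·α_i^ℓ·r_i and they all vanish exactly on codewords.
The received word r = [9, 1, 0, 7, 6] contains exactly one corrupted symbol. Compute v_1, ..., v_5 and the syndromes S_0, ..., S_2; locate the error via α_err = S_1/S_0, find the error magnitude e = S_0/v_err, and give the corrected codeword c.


S = (8, 4, 2), error at position 4, error magnitude e = 3, c = [9, 1, 0, 4, 6].

Step 1: column multipliers v_i = (∏_{j≠i}(α_i − α_j))^{−1} mod 11.
  i = 1 (α = 1): (1−9)(1−10)(1−6)(1−4) = (−8)·(−9)·(−5)·(−3) = 1080 ≡ 2, so v_1 = 2^{−1} = 6 (mod 11).
  i = 2 (α = 9): (9−1)(9−10)(9−6)(9−4) = 8·(−1)·3·5 = −120 ≡ 1, so v_2 = 1^{−1} = 1 (mod 11).
  i = 3 (α = 10): (10−1)(10−9)(10−6)(10−4) = 9·1·4·6 = 216 ≡ 7, so v_3 = 7^{−1} = 8 (mod 11).
  i = 4 (α = 6): (6−1)(6−9)(6−10)(6−4) = 5·(−3)·(−4)·2 = 120 ≡ 10, so v_4 = 10^{−1} = 10 (mod 11).
  i = 5 (α = 4): (4−1)(4−9)(4−10)(4−6) = 3·(−5)·(−6)·(−2) = −180 ≡ 7, so v_5 = 7^{−1} = 8 (mod 11).
  v = [6, 1, 8, 10, 8].
Step 2: syndromes of r = [9, 1, 0, 7, 6] (all sums mod 11).
  S_0 = Σ v_i r_i = 6·9 + 1·1 + 8·0 + 10·7 + 8·6 = 173 ≡ 8.
  S_1 = Σ v_i α_i r_i = 6·1·9 + 1·9·1 + 8·10·0 + 10·6·7 + 8·4·6 = 675 ≡ 4.
  α_i^2 mod 11 = [1, 4, 1, 3, 5].
  S_2 = Σ v_i α_i^2 r_i = 6·1·9 + 1·4·1 + 8·1·0 + 10·3·7 + 8·5·6 = 508 ≡ 2.
  S = (8, 4, 2) ≠ 0, so r is not a codeword (an error is present).
Step 3: locate the error. For a single error e at position i, S_ℓ = v_i·e·α_i^ℓ, so α_err = S_1/S_0.
  S_0^{−1} = 8^{−1} = 7 (mod 11), so α_err = 4·7 = 28 ≡ 6 = α_4. Error position i = 4.
  Consistency check: S_2/S_1 = 2·3 = 6 ≡ 6 = α_err ✓ (single-error assumption holds).
Step 4: error magnitude e = S_0/v_4 = S_0·∏_{j≠4}(α_4 − α_j) = 8·10 = 80 ≡ 3 (mod 11).
Step 5: correct position 4: c_4 = r_4 − e = 7 − 3 ≡ 4 (mod 11). Hence c = [9, 1, 0, 4, 6].
  Check: interpolating c through the α_i gives m(x) = 10 + 10·x (degree < 2) with m(α_i) = c_i for every i, so c is indeed a codeword.


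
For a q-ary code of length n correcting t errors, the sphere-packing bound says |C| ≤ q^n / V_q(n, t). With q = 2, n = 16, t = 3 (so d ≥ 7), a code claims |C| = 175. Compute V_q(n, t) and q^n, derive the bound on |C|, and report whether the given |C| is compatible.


V_q(n, t) = 697, q^n = 65536, Hamming bound = 94, |C| = 175 > bound (violated).

Step 1: Compute V_q(n, t) = Σ_{j=0}^3 C(n, j) (q−1)^j.
  j = 0: C(16,0)·(1)^0 = 1·1 = 1.
  j = 1: C(16,1)·(1)^1 = 16·1 = 16.
  j = 2: C(16,2)·(1)^2 = 120·1 = 120.
  j = 3: C(16,3)·(1)^3 = 560·1 = 560.
  V_q(n, t) = 1 + 16 + 120 + 560 = 697.
Step 2: q^n = 2^16 = 65536.
Step 3: Hamming bound ⌊q^n / V_q(n,t)⌋ = ⌊65536/697⌋ = 94.
Step 4: Compare |C| = 175 to 94: violated.
The claimed |C| lies above the Hamming bound, so no 2-ary code of length 16 with d ≥ 7 can have 175 codewords.


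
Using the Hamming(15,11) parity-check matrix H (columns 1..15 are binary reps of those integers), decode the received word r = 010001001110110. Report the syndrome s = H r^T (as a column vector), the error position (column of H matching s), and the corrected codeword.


s = (1, 1, 1, 1)^T, error position = 15, corrected codeword c = 010001001110111

Compute s = H r^T mod 2 one row at a time:
  s_1 = 0 + 1 + 1 + 1 + 0 + 1 + 1 + 0 = 5 ≡ 1 (mod 2).
  s_2 = 0 + 0 + 1 + 0 + 0 + 1 + 1 + 0 = 3 ≡ 1 (mod 2).
  s_3 = 1 + 0 + 1 + 0 + 1 + 1 + 1 + 0 = 5 ≡ 1 (mod 2).
  s_4 = 0 + 0 + 0 + 0 + 1 + 1 + 1 + 0 = 3 ≡ 1 (mod 2).
s = (1, 1, 1, 1)^T — this equals column 15 of H (binary 1111), so error is at position 15.
Correct: flip bit 15 of r = 010001001110110 to get c = 010001001110111.


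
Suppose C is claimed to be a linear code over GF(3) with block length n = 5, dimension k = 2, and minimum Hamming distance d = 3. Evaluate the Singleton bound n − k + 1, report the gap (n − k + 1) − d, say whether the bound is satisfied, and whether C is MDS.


Singleton RHS = n − k + 1 = 4, slack = 1, bound satisfied, not MDS.

Singleton bound: d ≤ n − k + 1.
Here n = 5, k = 2, so n − k + 1 = 4.
Given d = 3, check d ≤ 4: YES.
Slack = (n − k + 1) − d = 1.
The code is NOT MDS (slack = 1 > 0).
Description: the claimed parameters are [5, 2, 3]_3; such a code would be non-MDS.


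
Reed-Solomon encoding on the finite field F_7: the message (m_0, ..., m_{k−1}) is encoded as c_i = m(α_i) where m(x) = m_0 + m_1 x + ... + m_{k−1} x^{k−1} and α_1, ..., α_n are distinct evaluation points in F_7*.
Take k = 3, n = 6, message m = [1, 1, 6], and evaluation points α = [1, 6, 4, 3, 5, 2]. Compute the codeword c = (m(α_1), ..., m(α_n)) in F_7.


c = [1, 6, 3, 2, 2, 6]

Message polynomial: m(x) = 1 + 1·x + 6·x^2 (mod 7).
For each evaluation point α_i, compute m(α_i) mod 7:
  α_1 = 1: Horner steps 6 → 0 → 1, so m(1) = 1.
  α_2 = 6: Horner steps 6 → 2 → 6, so m(6) = 6.
  α_3 = 4: Horner steps 6 → 4 → 3, so m(4) = 3.
  α_4 = 3: Horner steps 6 → 5 → 2, so m(3) = 2.
  α_5 = 5: Horner steps 6 → 3 → 2, so m(5) = 2.
  α_6 = 2: Horner steps 6 → 6 → 6, so m(2) = 6.
Codeword c = [1, 6, 3, 2, 2, 6] ∈ F_7^6.


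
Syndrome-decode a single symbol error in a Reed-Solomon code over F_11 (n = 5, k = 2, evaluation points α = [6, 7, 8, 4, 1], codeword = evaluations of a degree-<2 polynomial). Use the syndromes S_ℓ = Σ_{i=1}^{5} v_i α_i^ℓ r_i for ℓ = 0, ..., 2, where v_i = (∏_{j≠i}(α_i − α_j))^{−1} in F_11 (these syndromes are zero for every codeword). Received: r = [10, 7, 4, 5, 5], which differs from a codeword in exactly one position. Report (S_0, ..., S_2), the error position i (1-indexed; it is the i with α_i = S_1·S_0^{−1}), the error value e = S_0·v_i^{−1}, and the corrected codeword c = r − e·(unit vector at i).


S = (8, 8, 8), error at position 5, error magnitude e = 2, c = [10, 7, 4, 5, 3].

Step 1: column multipliers v_i = (∏_{j≠i}(α_i − α_j))^{−1} mod 11.
  i = 1 (α = 6): (6−7)(6−8)(6−4)(6−1) = (−1)·(−2)·2·5 = 20 ≡ 9, so v_1 = 9^{−1} = 5 (mod 11).
  i = 2 (α = 7): (7−6)(7−8)(7−4)(7−1) = 1·(−1)·3·6 = −18 ≡ 4, so v_2 = 4^{−1} = 3 (mod 11).
  i = 3 (α = 8): (8−6)(8−7)(8−4)(8−1) = 2·1·4·7 = 56 ≡ 1, so v_3 = 1^{−1} = 1 (mod 11).
  i = 4 (α = 4): (4−6)(4−7)(4−8)(4−1) = (−2)·(−3)·(−4)·3 = −72 ≡ 5, so v_4 = 5^{−1} = 9 (mod 11).
  i = 5 (α = 1): (1−6)(1−7)(1−8)(1−4) = (−5)·(−6)·(−7)·(−3) = 630 ≡ 3, so v_5 = 3^{−1} = 4 (mod 11).
  v = [5, 3, 1, 9, 4].
Step 2: syndromes of r = [10, 7, 4, 5, 5] (all sums mod 11).
  S_0 = Σ v_i r_i = 5·10 + 3·7 + 1·4 + 9·5 + 4·5 = 140 ≡ 8.
  S_1 = Σ v_i α_i r_i = 5·6·10 + 3·7·7 + 1·8·4 + 9·4·5 + 4·1·5 = 679 ≡ 8.
  α_i^2 mod 11 = [3, 5, 9, 5, 1].
  S_2 = Σ v_i α_i^2 r_i = 5·3·10 + 3·5·7 + 1·9·4 + 9·5·5 + 4·1·5 = 536 ≡ 8.
  S = (8, 8, 8) ≠ 0, so r is not a codeword (an error is present).
Step 3: locate the error. For a single error e at position i, S_ℓ = v_i·e·α_i^ℓ, so α_err = S_1/S_0.
  S_0^{−1} = 8^{−1} = 7 (mod 11), so α_err = 8·7 = 56 ≡ 1 = α_5. Error position i = 5.
  Consistency check: S_2/S_1 = 8·7 = 56 ≡ 1 = α_err ✓ (single-error assumption holds).
Step 4: error magnitude e = S_0/v_5 = S_0·∏_{j≠5}(α_5 − α_j) = 8·3 = 24 ≡ 2 (mod 11).
Step 5: correct position 5: c_5 = r_5 − e = 5 − 2 ≡ 3 (mod 11). Hence c = [10, 7, 4, 5, 3].
  Check: interpolating c through the α_i gives m(x) = 6 + 8·x (degree < 2) with m(α_i) = c_i for every i, so c is indeed a codeword.


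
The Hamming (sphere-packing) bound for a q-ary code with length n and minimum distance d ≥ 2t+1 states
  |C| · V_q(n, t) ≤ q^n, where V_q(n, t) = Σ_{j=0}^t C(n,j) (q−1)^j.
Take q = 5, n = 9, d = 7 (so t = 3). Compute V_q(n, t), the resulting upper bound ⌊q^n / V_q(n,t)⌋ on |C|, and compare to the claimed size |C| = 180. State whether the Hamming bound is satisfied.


V_q(n, t) = 5989, q^n = 1953125, Hamming bound = 326, |C| = 180 ≤ bound (satisfied).

Step 1: Compute V_q(n, t) = Σ_{j=0}^3 C(n, j) (q−1)^j.
  j = 0: C(9,0)·(4)^0 = 1·1 = 1.
  j = 1: C(9,1)·(4)^1 = 9·4 = 36.
  j = 2: C(9,2)·(4)^2 = 36·16 = 576.
  j = 3: C(9,3)·(4)^3 = 84·64 = 5376.
  V_q(n, t) = 1 + 36 + 576 + 5376 = 5989.
Step 2: q^n = 5^9 = 1953125.
Step 3: Hamming bound ⌊q^n / V_q(n,t)⌋ = ⌊1953125/5989⌋ = 326.
Step 4: Compare |C| = 180 to 326: satisfied.
The claimed |C| lies below the Hamming bound.


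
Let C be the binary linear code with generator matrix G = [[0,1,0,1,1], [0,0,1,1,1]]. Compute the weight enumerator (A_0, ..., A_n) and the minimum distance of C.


Weight distribution: A_0 = 1, A_2 = 1, A_3 = 2. Minimum distance d = 2.

Enumerate all 2^2 = 4 messages m ∈ F_2^2.
For each, compute codeword c = mG in F_2^5, then tally its weight.
  m = 00 → c = 00000, weight = 0.
  m = 10 → c = 01011, weight = 3.
  m = 01 → c = 00111, weight = 3.
  m = 11 → c = 01100, weight = 2.
Tally weights:
  weight 0: 1 codewords.
  weight 2: 1 codewords.
  weight 3: 2 codewords.
Minimum distance d = smallest w > 0 with A_w > 0 = 2.
Sanity: Σ A_w = 4 = 2^2 = 4 ✓.


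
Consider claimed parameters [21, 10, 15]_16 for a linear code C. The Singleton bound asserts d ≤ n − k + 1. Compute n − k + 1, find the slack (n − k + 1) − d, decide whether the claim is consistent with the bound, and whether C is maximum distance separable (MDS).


Singleton RHS = n − k + 1 = 12, slack = -3, bound violated (no such code; not MDS).

Singleton bound: d ≤ n − k + 1.
Here n = 21, k = 10, so n − k + 1 = 12.
Given d = 15, check d ≤ 12: NO.
Slack = (n − k + 1) − d = -3.
The slack is negative: d = 15 exceeds n − k + 1 = 12 by 3, so the Singleton bound is violated and no linear [21, 10, 15]_16 code can exist. In particular it is not MDS (MDS requires d = n − k + 1 exactly).
Description: the claimed parameters are [21, 10, 15]_16; such a code would be impossible (violates the Singleton bound).


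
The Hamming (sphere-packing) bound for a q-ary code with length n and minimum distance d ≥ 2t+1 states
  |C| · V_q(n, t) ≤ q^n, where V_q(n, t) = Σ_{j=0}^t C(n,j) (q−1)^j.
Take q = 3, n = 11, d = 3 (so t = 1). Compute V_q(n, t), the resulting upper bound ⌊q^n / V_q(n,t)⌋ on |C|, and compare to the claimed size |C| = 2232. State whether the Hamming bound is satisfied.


V_q(n, t) = 23, q^n = 177147, Hamming bound = 7702, |C| = 2232 ≤ bound (satisfied).

Step 1: Compute V_q(n, t) = Σ_{j=0}^1 C(n, j) (q−1)^j.
  j = 0: C(11,0)·(2)^0 = 1·1 = 1.
  j = 1: C(11,1)·(2)^1 = 11·2 = 22.
  V_q(n, t) = 1 + 22 = 23.
Step 2: q^n = 3^11 = 177147.
Step 3: Hamming bound ⌊q^n / V_q(n,t)⌋ = ⌊177147/23⌋ = 7702.
Step 4: Compare |C| = 2232 to 7702: satisfied.
The claimed |C| lies below the Hamming bound.


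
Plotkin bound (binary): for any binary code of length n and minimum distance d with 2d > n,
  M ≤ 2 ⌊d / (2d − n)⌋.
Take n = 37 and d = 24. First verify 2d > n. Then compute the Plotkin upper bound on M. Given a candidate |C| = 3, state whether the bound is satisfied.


Plotkin bound M ≤ 4; given |C| = 3 ≤ bound (satisfied).

Check applicability: 2d = 48, n = 37.
2d − n = 11 > 0, so Plotkin applies.
Compute d/(2d−n) = 24/11 ≈ 2.1818.
⌊d/(2d−n)⌋ = 2.
Plotkin bound: M ≤ 2·2 = 4.
Given |C| = 3, check: satisfied.
This |C| is below the Plotkin bound.


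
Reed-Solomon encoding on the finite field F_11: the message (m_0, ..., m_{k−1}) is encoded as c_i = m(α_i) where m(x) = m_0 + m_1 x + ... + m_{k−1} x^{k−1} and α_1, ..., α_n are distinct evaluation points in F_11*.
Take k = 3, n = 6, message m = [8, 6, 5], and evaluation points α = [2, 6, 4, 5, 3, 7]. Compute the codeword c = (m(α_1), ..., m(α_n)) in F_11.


c = [7, 4, 2, 9, 5, 9]

Message polynomial: m(x) = 8 + 6·x + 5·x^2 (mod 11).
For each evaluation point α_i, compute m(α_i) mod 11:
  α_1 = 2: Horner steps 5 → 5 → 7, so m(2) = 7.
  α_2 = 6: Horner steps 5 → 3 → 4, so m(6) = 4.
  α_3 = 4: Horner steps 5 → 4 → 2, so m(4) = 2.
  α_4 = 5: Horner steps 5 → 9 → 9, so m(5) = 9.
  α_5 = 3: Horner steps 5 → 10 → 5, so m(3) = 5.
  α_6 = 7: Horner steps 5 → 8 → 9, so m(7) = 9.
Codeword c = [7, 4, 2, 9, 5, 9] ∈ F_11^6.


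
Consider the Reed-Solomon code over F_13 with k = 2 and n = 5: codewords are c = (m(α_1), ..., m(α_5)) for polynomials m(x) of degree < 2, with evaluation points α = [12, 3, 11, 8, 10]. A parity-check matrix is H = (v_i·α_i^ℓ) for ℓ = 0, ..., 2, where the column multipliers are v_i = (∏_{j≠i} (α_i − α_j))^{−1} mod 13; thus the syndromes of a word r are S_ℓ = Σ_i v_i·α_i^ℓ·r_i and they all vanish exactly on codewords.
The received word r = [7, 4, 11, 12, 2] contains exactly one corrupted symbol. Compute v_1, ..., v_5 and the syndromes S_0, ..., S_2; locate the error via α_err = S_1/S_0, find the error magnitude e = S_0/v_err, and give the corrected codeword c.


S = (8, 12, 5), error at position 4, error magnitude e = 2, c = [7, 4, 11, 10, 2].

Step 1: column multipliers v_i = (∏_{j≠i}(α_i − α_j))^{−1} mod 13.
  i = 1 (α = 12): (12−3)(12−11)(12−8)(12−10) = 9·1·4·2 = 72 ≡ 7, so v_1 = 7^{−1} = 2 (mod 13).
  i = 2 (α = 3): (3−12)(3−11)(3−8)(3−10) = (−9)·(−8)·(−5)·(−7) = 2520 ≡ 11, so v_2 = 11^{−1} = 6 (mod 13).
  i = 3 (α = 11): (11−12)(11−3)(11−8)(11−10) = (−1)·8·3·1 = −24 ≡ 2, so v_3 = 2^{−1} = 7 (mod 13).
  i = 4 (α = 8): (8−12)(8−3)(8−11)(8−10) = (−4)·5·(−3)·(−2) = −120 ≡ 10, so v_4 = 10^{−1} = 4 (mod 13).
  i = 5 (α = 10): (10−12)(10−3)(10−11)(10−8) = (−2)·7·(−1)·2 = 28 ≡ 2, so v_5 = 2^{−1} = 7 (mod 13).
  v = [2, 6, 7, 4, 7].
Step 2: syndromes of r = [7, 4, 11, 12, 2] (all sums mod 13).
  S_0 = Σ v_i r_i = 2·7 + 6·4 + 7·11 + 4·12 + 7·2 = 177 ≡ 8.
  S_1 = Σ v_i α_i r_i = 2·12·7 + 6·3·4 + 7·11·11 + 4·8·12 + 7·10·2 = 1611 ≡ 12.
  α_i^2 mod 13 = [1, 9, 4, 12, 9].
  S_2 = Σ v_i α_i^2 r_i = 2·1·7 + 6·9·4 + 7·4·11 + 4·12·12 + 7·9·2 = 1240 ≡ 5.
  S = (8, 12, 5) ≠ 0, so r is not a codeword (an error is present).
Step 3: locate the error. For a single error e at position i, S_ℓ = v_i·e·α_i^ℓ, so α_err = S_1/S_0.
  S_0^{−1} = 8^{−1} = 5 (mod 13), so α_err = 12·5 = 60 ≡ 8 = α_4. Error position i = 4.
  Consistency check: S_2/S_1 = 5·12 = 60 ≡ 8 = α_err ✓ (single-error assumption holds).
Step 4: error magnitude e = S_0/v_4 = S_0·∏_{j≠4}(α_4 − α_j) = 8·10 = 80 ≡ 2 (mod 13).
Step 5: correct position 4: c_4 = r_4 − e = 12 − 2 ≡ 10 (mod 13). Hence c = [7, 4, 11, 10, 2].
  Check: interpolating c through the α_i gives m(x) = 3 + 9·x (degree < 2) with m(α_i) = c_i for every i, so c is indeed a codeword.


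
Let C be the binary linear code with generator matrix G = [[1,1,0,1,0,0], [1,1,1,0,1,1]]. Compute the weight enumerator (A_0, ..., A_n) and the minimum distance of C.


Weight distribution: A_0 = 1, A_3 = 1, A_4 = 1, A_5 = 1. Minimum distance d = 3.

Enumerate all 2^2 = 4 messages m ∈ F_2^2.
For each, compute codeword c = mG in F_2^6, then tally its weight.
  m = 00 → c = 000000, weight = 0.
  m = 10 → c = 110100, weight = 3.
  m = 01 → c = 111011, weight = 5.
  m = 11 → c = 001111, weight = 4.
Tally weights:
  weight 0: 1 codewords.
  weight 3: 1 codewords.
  weight 4: 1 codewords.
  weight 5: 1 codewords.
Minimum distance d = smallest w > 0 with A_w > 0 = 3.
Sanity: Σ A_w = 4 = 2^2 = 4 ✓.


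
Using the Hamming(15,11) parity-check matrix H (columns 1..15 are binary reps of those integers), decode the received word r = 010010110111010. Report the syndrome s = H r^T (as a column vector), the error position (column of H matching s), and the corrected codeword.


s = (1, 0, 1, 1)^T, error position = 11, corrected codeword c = 010010110101010

Compute s = H r^T mod 2 one row at a time:
  s_1 = 1 + 0 + 1 + 1 + 1 + 0 + 1 + 0 = 5 ≡ 1 (mod 2).
  s_2 = 0 + 1 + 0 + 1 + 1 + 0 + 1 + 0 = 4 ≡ 0 (mod 2).
  s_3 = 1 + 0 + 0 + 1 + 1 + 1 + 1 + 0 = 5 ≡ 1 (mod 2).
  s_4 = 0 + 0 + 1 + 1 + 0 + 1 + 0 + 0 = 3 ≡ 1 (mod 2).
s = (1, 0, 1, 1)^T — this equals column 11 of H (binary 1011), so error is at position 11.
Correct: flip bit 11 of r = 010010110111010 to get c = 010010110101010.


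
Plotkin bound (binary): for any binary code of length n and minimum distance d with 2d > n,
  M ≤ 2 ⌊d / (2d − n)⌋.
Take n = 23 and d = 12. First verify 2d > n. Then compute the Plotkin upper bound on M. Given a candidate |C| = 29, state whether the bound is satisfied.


Plotkin bound M ≤ 24; given |C| = 29 > bound (violated).

Check applicability: 2d = 24, n = 23.
2d − n = 1 > 0, so Plotkin applies.
Compute d/(2d−n) = 12/1 ≈ 12.0000.
⌊d/(2d−n)⌋ = 12.
Plotkin bound: M ≤ 2·12 = 24.
Given |C| = 29, check: VIOLATED.
This |C| is above the Plotkin bound, so no binary code with n = 23, d = 12 and 29 codewords exists.


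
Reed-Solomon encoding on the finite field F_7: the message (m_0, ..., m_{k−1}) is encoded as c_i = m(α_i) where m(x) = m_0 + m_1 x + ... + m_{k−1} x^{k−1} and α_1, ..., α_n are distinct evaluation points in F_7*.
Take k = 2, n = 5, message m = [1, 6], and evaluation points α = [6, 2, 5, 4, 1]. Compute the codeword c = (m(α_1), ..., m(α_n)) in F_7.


c = [2, 6, 3, 4, 0]

Message polynomial: m(x) = 1 + 6·x (mod 7).
For each evaluation point α_i, compute m(α_i) mod 7:
  α_1 = 6: Horner steps 6 → 2, so m(6) = 2.
  α_2 = 2: Horner steps 6 → 6, so m(2) = 6.
  α_3 = 5: Horner steps 6 → 3, so m(5) = 3.
  α_4 = 4: Horner steps 6 → 4, so m(4) = 4.
  α_5 = 1: Horner steps 6 → 0, so m(1) = 0.
Codeword c = [2, 6, 3, 4, 0] ∈ F_7^5.


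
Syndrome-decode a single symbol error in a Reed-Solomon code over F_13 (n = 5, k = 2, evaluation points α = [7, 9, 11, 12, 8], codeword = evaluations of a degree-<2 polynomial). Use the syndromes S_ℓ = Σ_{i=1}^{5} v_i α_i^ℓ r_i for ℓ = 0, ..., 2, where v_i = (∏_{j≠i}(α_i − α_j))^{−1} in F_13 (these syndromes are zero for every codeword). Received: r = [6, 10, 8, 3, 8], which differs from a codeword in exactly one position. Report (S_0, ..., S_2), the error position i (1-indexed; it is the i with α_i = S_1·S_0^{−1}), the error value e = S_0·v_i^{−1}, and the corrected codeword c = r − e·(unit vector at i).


S = (10, 6, 1), error at position 3, error magnitude e = 7, c = [6, 10, 1, 3, 8].

Step 1: column multipliers v_i = (∏_{j≠i}(α_i − α_j))^{−1} mod 13.
  i = 1 (α = 7): (7−9)(7−11)(7−12)(7−8) = (−2)·(−4)·(−5)·(−1) = 40 ≡ 1, so v_1 = 1^{−1} = 1 (mod 13).
  i = 2 (α = 9): (9−7)(9−11)(9−12)(9−8) = 2·(−2)·(−3)·1 = 12 ≡ 12, so v_2 = 12^{−1} = 12 (mod 13).
  i = 3 (α = 11): (11−7)(11−9)(11−12)(11−8) = 4·2·(−1)·3 = −24 ≡ 2, so v_3 = 2^{−1} = 7 (mod 13).
  i = 4 (α = 12): (12−7)(12−9)(12−11)(12−8) = 5·3·1·4 = 60 ≡ 8, so v_4 = 8^{−1} = 5 (mod 13).
  i = 5 (α = 8): (8−7)(8−9)(8−11)(8−12) = 1·(−1)·(−3)·(−4) = −12 ≡ 1, so v_5 = 1^{−1} = 1 (mod 13).
  v = [1, 12, 7, 5, 1].
Step 2: syndromes of r = [6, 10, 8, 3, 8] (all sums mod 13).
  S_0 = Σ v_i r_i = 1·6 + 12·10 + 7·8 + 5·3 + 1·8 = 205 ≡ 10.
  S_1 = Σ v_i α_i r_i = 1·7·6 + 12·9·10 + 7·11·8 + 5·12·3 + 1·8·8 = 1982 ≡ 6.
  α_i^2 mod 13 = [10, 3, 4, 1, 12].
  S_2 = Σ v_i α_i^2 r_i = 1·10·6 + 12·3·10 + 7·4·8 + 5·1·3 + 1·12·8 = 755 ≡ 1.
  S = (10, 6, 1) ≠ 0, so r is not a codeword (an error is present).
Step 3: locate the error. For a single error e at position i, S_ℓ = v_i·e·α_i^ℓ, so α_err = S_1/S_0.
  S_0^{−1} = 10^{−1} = 4 (mod 13), so α_err = 6·4 = 24 ≡ 11 = α_3. Error position i = 3.
  Consistency check: S_2/S_1 = 1·11 = 11 ≡ 11 = α_err ✓ (single-error assumption holds).
Step 4: error magnitude e = S_0/v_3 = S_0·∏_{j≠3}(α_3 − α_j) = 10·2 = 20 ≡ 7 (mod 13).
Step 5: correct position 3: c_3 = r_3 − e = 8 − 7 ≡ 1 (mod 13). Hence c = [6, 10, 1, 3, 8].
  Check: interpolating c through the α_i gives m(x) = 5 + 2·x (degree < 2) with m(α_i) = c_i for every i, so c is indeed a codeword.


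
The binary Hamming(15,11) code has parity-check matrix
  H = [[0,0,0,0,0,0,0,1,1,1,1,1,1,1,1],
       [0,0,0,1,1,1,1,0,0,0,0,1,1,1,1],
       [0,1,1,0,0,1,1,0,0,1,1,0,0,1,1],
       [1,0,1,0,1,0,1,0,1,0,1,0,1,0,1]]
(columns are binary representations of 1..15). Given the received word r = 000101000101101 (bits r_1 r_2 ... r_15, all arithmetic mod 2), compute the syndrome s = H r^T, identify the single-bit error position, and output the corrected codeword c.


s = (0, 1, 1, 0)^T, error position = 6, corrected codeword c = 000100000101101

Compute s = H r^T mod 2 one row at a time:
  s_1 = 0 + 0 + 1 + 0 + 1 + 1 + 0 + 1 = 4 ≡ 0 (mod 2).
  s_2 = 1 + 0 + 1 + 0 + 1 + 1 + 0 + 1 = 5 ≡ 1 (mod 2).
  s_3 = 0 + 0 + 1 + 0 + 1 + 0 + 0 + 1 = 3 ≡ 1 (mod 2).
  s_4 = 0 + 0 + 0 + 0 + 0 + 0 + 1 + 1 = 2 ≡ 0 (mod 2).
s = (0, 1, 1, 0)^T — this equals column 6 of H (binary 0110), so error is at position 6.
Correct: flip bit 6 of r = 000101000101101 to get c = 000100000101101.


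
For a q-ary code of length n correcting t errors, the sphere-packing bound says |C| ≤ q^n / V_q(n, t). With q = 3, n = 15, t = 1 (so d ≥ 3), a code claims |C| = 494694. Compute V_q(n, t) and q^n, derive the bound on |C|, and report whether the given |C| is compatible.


V_q(n, t) = 31, q^n = 14348907, Hamming bound = 462867, |C| = 494694 > bound (violated).

Step 1: Compute V_q(n, t) = Σ_{j=0}^1 C(n, j) (q−1)^j.
  j = 0: C(15,0)·(2)^0 = 1·1 = 1.
  j = 1: C(15,1)·(2)^1 = 15·2 = 30.
  V_q(n, t) = 1 + 30 = 31.
Step 2: q^n = 3^15 = 14348907.
Step 3: Hamming bound ⌊q^n / V_q(n,t)⌋ = ⌊14348907/31⌋ = 462867.
Step 4: Compare |C| = 494694 to 462867: violated.
The claimed |C| lies above the Hamming bound, so no 3-ary code of length 15 with d ≥ 3 can have 494694 codewords.


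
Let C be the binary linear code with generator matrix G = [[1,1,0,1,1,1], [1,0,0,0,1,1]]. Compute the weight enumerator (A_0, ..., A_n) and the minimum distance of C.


Weight distribution: A_0 = 1, A_2 = 1, A_3 = 1, A_5 = 1. Minimum distance d = 2.

Enumerate all 2^2 = 4 messages m ∈ F_2^2.
For each, compute codeword c = mG in F_2^6, then tally its weight.
  m = 00 → c = 000000, weight = 0.
  m = 10 → c = 110111, weight = 5.
  m = 01 → c = 100011, weight = 3.
  m = 11 → c = 010100, weight = 2.
Tally weights:
  weight 0: 1 codewords.
  weight 2: 1 codewords.
  weight 3: 1 codewords.
  weight 5: 1 codewords.
Minimum distance d = smallest w > 0 with A_w > 0 = 2.
Sanity: Σ A_w = 4 = 2^2 = 4 ✓.


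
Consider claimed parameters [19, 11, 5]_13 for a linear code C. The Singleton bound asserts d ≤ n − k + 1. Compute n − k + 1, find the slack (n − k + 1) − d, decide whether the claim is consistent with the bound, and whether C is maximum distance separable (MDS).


Singleton RHS = n − k + 1 = 9, slack = 4, bound satisfied, not MDS.

Singleton bound: d ≤ n − k + 1.
Here n = 19, k = 11, so n − k + 1 = 9.
Given d = 5, check d ≤ 9: YES.
Slack = (n − k + 1) − d = 4.
The code is NOT MDS (slack = 4 > 0).
Description: the claimed parameters are [19, 11, 5]_13; such a code would be non-MDS.


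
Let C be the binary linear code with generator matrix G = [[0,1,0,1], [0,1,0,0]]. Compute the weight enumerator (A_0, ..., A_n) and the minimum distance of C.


Weight distribution: A_0 = 1, A_1 = 2, A_2 = 1. Minimum distance d = 1.

Enumerate all 2^2 = 4 messages m ∈ F_2^2.
For each, compute codeword c = mG in F_2^4, then tally its weight.
  m = 00 → c = 0000, weight = 0.
  m = 10 → c = 0101, weight = 2.
  m = 01 → c = 0100, weight = 1.
  m = 11 → c = 0001, weight = 1.
Tally weights:
  weight 0: 1 codewords.
  weight 1: 2 codewords.
  weight 2: 1 codewords.
Minimum distance d = smallest w > 0 with A_w > 0 = 1.
Sanity: Σ A_w = 4 = 2^2 = 4 ✓.


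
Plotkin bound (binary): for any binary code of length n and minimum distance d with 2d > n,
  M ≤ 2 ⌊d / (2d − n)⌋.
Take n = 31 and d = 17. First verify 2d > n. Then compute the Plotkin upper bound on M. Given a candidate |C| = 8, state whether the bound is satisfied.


Plotkin bound M ≤ 10; given |C| = 8 ≤ bound (satisfied).

Check applicability: 2d = 34, n = 31.
2d − n = 3 > 0, so Plotkin applies.
Compute d/(2d−n) = 17/3 ≈ 5.6667.
⌊d/(2d−n)⌋ = 5.
Plotkin bound: M ≤ 2·5 = 10.
Given |C| = 8, check: satisfied.
This |C| is below the Plotkin bound.


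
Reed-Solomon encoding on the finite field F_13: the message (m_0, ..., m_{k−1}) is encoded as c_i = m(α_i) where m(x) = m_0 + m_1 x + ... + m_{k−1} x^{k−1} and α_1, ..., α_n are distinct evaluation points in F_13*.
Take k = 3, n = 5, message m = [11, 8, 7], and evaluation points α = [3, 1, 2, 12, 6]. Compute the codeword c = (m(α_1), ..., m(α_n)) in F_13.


c = [7, 0, 3, 10, 12]

Message polynomial: m(x) = 11 + 8·x + 7·x^2 (mod 13).
For each evaluation point α_i, compute m(α_i) mod 13:
  α_1 = 3: Horner steps 7 → 3 → 7, so m(3) = 7.
  α_2 = 1: Horner steps 7 → 2 → 0, so m(1) = 0.
  α_3 = 2: Horner steps 7 → 9 → 3, so m(2) = 3.
  α_4 = 12: Horner steps 7 → 1 → 10, so m(12) = 10.
  α_5 = 6: Horner steps 7 → 11 → 12, so m(6) = 12.
Codeword c = [7, 0, 3, 10, 12] ∈ F_13^5.


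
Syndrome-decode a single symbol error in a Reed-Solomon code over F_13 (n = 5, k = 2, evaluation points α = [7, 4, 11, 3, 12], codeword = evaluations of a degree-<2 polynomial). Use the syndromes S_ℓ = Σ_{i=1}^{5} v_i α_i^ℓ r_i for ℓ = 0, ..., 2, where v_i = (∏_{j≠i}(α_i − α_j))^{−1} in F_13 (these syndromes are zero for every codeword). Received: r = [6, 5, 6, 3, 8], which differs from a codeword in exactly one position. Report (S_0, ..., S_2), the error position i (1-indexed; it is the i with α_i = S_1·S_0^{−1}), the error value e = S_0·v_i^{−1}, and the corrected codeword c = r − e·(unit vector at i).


S = (10, 5, 9), error at position 1, error magnitude e = 8, c = [11, 5, 6, 3, 8].

Step 1: column multipliers v_i = (∏_{j≠i}(α_i − α_j))^{−1} mod 13.
  i = 1 (α = 7): (7−4)(7−11)(7−3)(7−12) = 3·(−4)·4·(−5) = 240 ≡ 6, so v_1 = 6^{−1} = 11 (mod 13).
  i = 2 (α = 4): (4−7)(4−11)(4−3)(4−12) = (−3)·(−7)·1·(−8) = −168 ≡ 1, so v_2 = 1^{−1} = 1 (mod 13).
  i = 3 (α = 11): (11−7)(11−4)(11−3)(11−12) = 4·7·8·(−1) = −224 ≡ 10, so v_3 = 10^{−1} = 4 (mod 13).
  i = 4 (α = 3): (3−7)(3−4)(3−11)(3−12) = (−4)·(−1)·(−8)·(−9) = 288 ≡ 2, so v_4 = 2^{−1} = 7 (mod 13).
  i = 5 (α = 12): (12−7)(12−4)(12−11)(12−3) = 5·8·1·9 = 360 ≡ 9, so v_5 = 9^{−1} = 3 (mod 13).
  v = [11, 1, 4, 7, 3].
Step 2: syndromes of r = [6, 5, 6, 3, 8] (all sums mod 13).
  S_0 = Σ v_i r_i = 11·6 + 1·5 + 4·6 + 7·3 + 3·8 = 140 ≡ 10.
  S_1 = Σ v_i α_i r_i = 11·7·6 + 1·4·5 + 4·11·6 + 7·3·3 + 3·12·8 = 1097 ≡ 5.
  α_i^2 mod 13 = [10, 3, 4, 9, 1].
  S_2 = Σ v_i α_i^2 r_i = 11·10·6 + 1·3·5 + 4·4·6 + 7·9·3 + 3·1·8 = 984 ≡ 9.
  S = (10, 5, 9) ≠ 0, so r is not a codeword (an error is present).
Step 3: locate the error. For a single error e at position i, S_ℓ = v_i·e·α_i^ℓ, so α_err = S_1/S_0.
  S_0^{−1} = 10^{−1} = 4 (mod 13), so α_err = 5·4 = 20 ≡ 7 = α_1. Error position i = 1.
  Consistency check: S_2/S_1 = 9·8 = 72 ≡ 7 = α_err ✓ (single-error assumption holds).
Step 4: error magnitude e = S_0/v_1 = S_0·∏_{j≠1}(α_1 − α_j) = 10·6 = 60 ≡ 8 (mod 13).
Step 5: correct position 1: c_1 = r_1 − e = 6 − 8 ≡ 11 (mod 13). Hence c = [11, 5, 6, 3, 8].
  Check: interpolating c through the α_i gives m(x) = 10 + 2·x (degree < 2) with m(α_i) = c_i for every i, so c is indeed a codeword.


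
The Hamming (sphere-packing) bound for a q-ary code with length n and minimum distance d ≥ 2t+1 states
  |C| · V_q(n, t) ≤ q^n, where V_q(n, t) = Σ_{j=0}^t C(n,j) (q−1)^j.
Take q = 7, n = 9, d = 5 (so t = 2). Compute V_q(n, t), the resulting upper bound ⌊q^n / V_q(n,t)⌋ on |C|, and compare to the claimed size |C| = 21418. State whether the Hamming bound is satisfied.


V_q(n, t) = 1351, q^n = 40353607, Hamming bound = 29869, |C| = 21418 ≤ bound (satisfied).

Step 1: Compute V_q(n, t) = Σ_{j=0}^2 C(n, j) (q−1)^j.
  j = 0: C(9,0)·(6)^0 = 1·1 = 1.
  j = 1: C(9,1)·(6)^1 = 9·6 = 54.
  j = 2: C(9,2)·(6)^2 = 36·36 = 1296.
  V_q(n, t) = 1 + 54 + 1296 = 1351.
Step 2: q^n = 7^9 = 40353607.
Step 3: Hamming bound ⌊q^n / V_q(n,t)⌋ = ⌊40353607/1351⌋ = 29869.
Step 4: Compare |C| = 21418 to 29869: satisfied.
The claimed |C| lies below the Hamming bound.


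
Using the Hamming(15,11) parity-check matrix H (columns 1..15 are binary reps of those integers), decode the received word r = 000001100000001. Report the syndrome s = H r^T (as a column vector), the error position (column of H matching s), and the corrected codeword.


s = (1, 1, 1, 0)^T, error position = 14, corrected codeword c = 000001100000011

Compute s = H r^T mod 2 one row at a time:
  s_1 = 0 + 0 + 0 + 0 + 0 + 0 + 0 + 1 = 1 ≡ 1 (mod 2).
  s_2 = 0 + 0 + 1 + 1 + 0 + 0 + 0 + 1 = 3 ≡ 1 (mod 2).
  s_3 = 0 + 0 + 1 + 1 + 0 + 0 + 0 + 1 = 3 ≡ 1 (mod 2).
  s_4 = 0 + 0 + 0 + 1 + 0 + 0 + 0 + 1 = 2 ≡ 0 (mod 2).
s = (1, 1, 1, 0)^T — this equals column 14 of H (binary 1110), so error is at position 14.
Correct: flip bit 14 of r = 000001100000001 to get c = 000001100000011.


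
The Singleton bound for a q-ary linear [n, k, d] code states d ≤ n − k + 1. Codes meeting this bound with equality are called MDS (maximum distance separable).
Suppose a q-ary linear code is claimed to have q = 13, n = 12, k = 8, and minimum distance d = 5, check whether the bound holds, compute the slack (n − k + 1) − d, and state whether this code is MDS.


Singleton RHS = n − k + 1 = 5, slack = 0, bound satisfied, MDS.

Singleton bound: d ≤ n − k + 1.
Here n = 12, k = 8, so n − k + 1 = 5.
Given d = 5, check d ≤ 5: YES.
Slack = (n − k + 1) − d = 0.
The code is MDS (slack = 0).
Description: the claimed parameters are [12, 8, 5]_13; such a code would be MDS (meets Singleton bound).
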